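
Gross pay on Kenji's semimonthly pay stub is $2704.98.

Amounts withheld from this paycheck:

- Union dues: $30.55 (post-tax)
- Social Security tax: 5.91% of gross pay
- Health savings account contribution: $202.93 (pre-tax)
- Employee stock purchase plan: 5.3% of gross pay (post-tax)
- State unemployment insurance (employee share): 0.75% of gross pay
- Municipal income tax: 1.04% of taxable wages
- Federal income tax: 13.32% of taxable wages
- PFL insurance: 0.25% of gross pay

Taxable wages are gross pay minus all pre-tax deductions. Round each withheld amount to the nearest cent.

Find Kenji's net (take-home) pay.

$1781.94

Health savings account contribution: $202.93
Taxable wages = $2704.98 − $202.93 = $2502.05
Municipal income tax: $2502.05 × 0.0104 = $26.02
Federal income tax: $2502.05 × 0.1332 = $333.27
State unemployment insurance (employee share): $2704.98 × 0.0075 = $20.29
PFL insurance: $2704.98 × 0.0025 = $6.76
Social Security tax: $2704.98 × 0.0591 = $159.86
Union dues: $30.55
Employee stock purchase plan: $2704.98 × 0.053 = $143.36
Total deductions = $202.93 + $26.02 + $333.27 + $20.29 + $6.76 + $159.86 + $30.55 + $143.36 = $923.04
Net pay = $2704.98 − $923.04 = $1781.94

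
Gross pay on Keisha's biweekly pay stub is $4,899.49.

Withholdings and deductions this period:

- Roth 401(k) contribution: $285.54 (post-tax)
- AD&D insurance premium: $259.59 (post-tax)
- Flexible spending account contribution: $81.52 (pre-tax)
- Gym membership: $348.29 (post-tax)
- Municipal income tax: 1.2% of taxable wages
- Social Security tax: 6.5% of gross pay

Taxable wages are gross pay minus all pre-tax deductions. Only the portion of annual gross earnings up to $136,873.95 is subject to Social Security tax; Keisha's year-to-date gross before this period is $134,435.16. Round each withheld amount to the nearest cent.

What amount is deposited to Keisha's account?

$3,708.21

Flexible spending account contribution: $81.52
Taxable wages = $4,899.49 − $81.52 = $4,817.97
Municipal income tax: $4,817.97 × 0.012 = $57.82
Social Security tax: only $136,873.95 − $134,435.16 = $2,438.79 of this check is subject → $2,438.79 × 0.065 = $158.52
AD&D insurance premium: $259.59
Gym membership: $348.29
Roth 401(k) contribution: $285.54
Total deductions = $81.52 + $57.82 + $158.52 + $259.59 + $348.29 + $285.54 = $1,191.28
Net pay = $4,899.49 − $1,191.28 = $3,708.21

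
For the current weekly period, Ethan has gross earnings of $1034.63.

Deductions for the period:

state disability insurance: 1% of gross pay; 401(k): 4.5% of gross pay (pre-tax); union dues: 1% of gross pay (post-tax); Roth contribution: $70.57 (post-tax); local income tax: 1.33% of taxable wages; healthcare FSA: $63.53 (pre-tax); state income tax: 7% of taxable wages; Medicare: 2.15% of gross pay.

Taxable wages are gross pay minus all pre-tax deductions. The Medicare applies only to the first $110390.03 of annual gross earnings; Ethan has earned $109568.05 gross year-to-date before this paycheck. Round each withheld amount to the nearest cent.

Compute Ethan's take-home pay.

$738.58

401(k): $1034.63 × 0.045 = $46.56
Healthcare FSA: $63.53
Pre-tax total = $46.56 + $63.53 = $110.09
Taxable wages = $1034.63 − $110.09 = $924.54
Local income tax: $924.54 × 0.0133 = $12.30
State income tax: $924.54 × 0.07 = $64.72
Medicare: only $110390.03 − $109568.05 = $821.98 of this check is subject → $821.98 × 0.0215 = $17.67
State disability insurance: $1034.63 × 0.01 = $10.35
Union dues: $1034.63 × 0.01 = $10.35
Roth contribution: $70.57
Total deductions = $46.56 + $63.53 + $12.30 + $64.72 + $17.67 + $10.35 + $10.35 + $70.57 = $296.05
Net pay = $1034.63 − $296.05 = $738.58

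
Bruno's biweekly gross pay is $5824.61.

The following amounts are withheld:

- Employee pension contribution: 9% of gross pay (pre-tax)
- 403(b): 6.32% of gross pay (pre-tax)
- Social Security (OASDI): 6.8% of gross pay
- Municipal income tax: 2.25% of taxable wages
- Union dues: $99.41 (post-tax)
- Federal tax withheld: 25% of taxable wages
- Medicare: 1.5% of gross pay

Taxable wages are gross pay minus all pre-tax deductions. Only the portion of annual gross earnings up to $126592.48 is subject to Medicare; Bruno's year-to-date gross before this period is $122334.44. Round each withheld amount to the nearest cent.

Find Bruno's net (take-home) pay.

$3028.88

Employee pension contribution: $5824.61 × 0.09 = $524.21
403(b): $5824.61 × 0.0632 = $368.12
Pre-tax total = $524.21 + $368.12 = $892.33
Taxable wages = $5824.61 − $892.33 = $4932.28
Federal tax withheld: $4932.28 × 0.25 = $1233.07
Municipal income tax: $4932.28 × 0.0225 = $110.98
Social Security (OASDI): $5824.61 × 0.068 = $396.07
Medicare: only $126592.48 − $122334.44 = $4258.04 of this check is subject → $4258.04 × 0.015 = $63.87
Union dues: $99.41
Total deductions = $524.21 + $368.12 + $1233.07 + $110.98 + $396.07 + $63.87 + $99.41 = $2795.73
Net pay = $5824.61 − $2795.73 = $3028.88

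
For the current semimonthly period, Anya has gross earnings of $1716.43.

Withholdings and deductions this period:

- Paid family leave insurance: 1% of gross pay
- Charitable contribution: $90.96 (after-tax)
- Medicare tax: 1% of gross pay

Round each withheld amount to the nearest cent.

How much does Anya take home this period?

Medicare tax: $1716.43 × 0.01 = $17.16
Paid family leave insurance: $1716.43 × 0.01 = $17.16
Charitable contribution: $90.96
Total deductions = $17.16 + $17.16 + $90.96 = $125.28
Net pay = $1716.43 − $125.28 = $1591.15

$1591.15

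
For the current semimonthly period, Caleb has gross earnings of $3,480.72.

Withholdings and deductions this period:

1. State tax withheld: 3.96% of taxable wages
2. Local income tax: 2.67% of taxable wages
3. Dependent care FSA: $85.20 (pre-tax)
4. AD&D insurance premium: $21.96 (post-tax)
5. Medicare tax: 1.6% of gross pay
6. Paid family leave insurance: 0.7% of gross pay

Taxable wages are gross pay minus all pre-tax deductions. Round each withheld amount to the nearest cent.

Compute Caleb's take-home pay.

$3,068.38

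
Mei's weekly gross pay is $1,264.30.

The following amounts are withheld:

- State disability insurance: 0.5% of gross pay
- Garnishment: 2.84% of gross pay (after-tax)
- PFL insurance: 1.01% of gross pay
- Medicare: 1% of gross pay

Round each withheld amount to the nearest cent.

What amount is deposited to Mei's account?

Medicare: $1,264.30 × 0.01 = $12.64
PFL insurance: $1,264.30 × 0.0101 = $12.77
State disability insurance: $1,264.30 × 0.005 = $6.32
Garnishment: $1,264.30 × 0.0284 = $35.91
Total deductions = $12.64 + $12.77 + $6.32 + $35.91 = $67.64
Net pay = $1,264.30 − $67.64 = $1,196.66

$1,196.66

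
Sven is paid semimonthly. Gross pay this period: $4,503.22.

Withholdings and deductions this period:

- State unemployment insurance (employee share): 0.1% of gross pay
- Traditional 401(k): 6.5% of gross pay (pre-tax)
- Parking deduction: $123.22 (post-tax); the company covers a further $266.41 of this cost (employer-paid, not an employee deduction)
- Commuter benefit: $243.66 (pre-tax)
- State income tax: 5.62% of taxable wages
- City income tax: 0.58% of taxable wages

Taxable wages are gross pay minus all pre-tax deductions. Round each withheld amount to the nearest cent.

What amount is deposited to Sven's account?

$3,593.18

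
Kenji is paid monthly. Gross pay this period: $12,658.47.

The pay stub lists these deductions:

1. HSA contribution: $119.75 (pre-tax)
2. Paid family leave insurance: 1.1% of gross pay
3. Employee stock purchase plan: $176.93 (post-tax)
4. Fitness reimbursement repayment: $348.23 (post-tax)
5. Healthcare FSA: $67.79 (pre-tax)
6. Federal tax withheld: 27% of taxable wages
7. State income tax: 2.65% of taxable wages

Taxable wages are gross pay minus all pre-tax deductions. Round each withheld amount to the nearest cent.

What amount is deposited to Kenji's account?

$8,108.90

Healthcare FSA: $67.79
HSA contribution: $119.75
Pre-tax total = $67.79 + $119.75 = $187.54
Taxable wages = $12,658.47 − $187.54 = $12,470.93
Federal tax withheld: $12,470.93 × 0.27 = $3,367.15
State income tax: $12,470.93 × 0.0265 = $330.48
Paid family leave insurance: $12,658.47 × 0.011 = $139.24
Employee stock purchase plan: $176.93
Fitness reimbursement repayment: $348.23
Total deductions = $67.79 + $119.75 + $3,367.15 + $330.48 + $139.24 + $176.93 + $348.23 = $4,549.57
Net pay = $12,658.47 − $4,549.57 = $8,108.90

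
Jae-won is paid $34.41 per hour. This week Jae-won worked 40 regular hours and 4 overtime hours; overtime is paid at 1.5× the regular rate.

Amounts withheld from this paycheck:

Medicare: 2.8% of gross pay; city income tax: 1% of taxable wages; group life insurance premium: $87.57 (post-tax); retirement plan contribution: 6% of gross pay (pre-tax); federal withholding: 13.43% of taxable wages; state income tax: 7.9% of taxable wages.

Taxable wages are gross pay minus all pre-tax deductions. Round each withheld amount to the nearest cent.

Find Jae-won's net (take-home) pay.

Regular pay: 40 × $34.41 = $1376.40
Overtime pay: 4 × $34.41 × 1.5 = $206.46
Gross pay = $1376.40 + $206.46 = $1582.86
Retirement plan contribution: $1582.86 × 0.06 = $94.97
Taxable wages = $1582.86 − $94.97 = $1487.89
City income tax: $1487.89 × 0.01 = $14.88
State income tax: $1487.89 × 0.079 = $117.54
Federal withholding: $1487.89 × 0.1343 = $199.82
Medicare: $1582.86 × 0.028 = $44.32
Group life insurance premium: $87.57
Total deductions = $94.97 + $14.88 + $117.54 + $199.82 + $44.32 + $87.57 = $559.10
Net pay = $1582.86 − $559.10 = $1023.76

$1023.76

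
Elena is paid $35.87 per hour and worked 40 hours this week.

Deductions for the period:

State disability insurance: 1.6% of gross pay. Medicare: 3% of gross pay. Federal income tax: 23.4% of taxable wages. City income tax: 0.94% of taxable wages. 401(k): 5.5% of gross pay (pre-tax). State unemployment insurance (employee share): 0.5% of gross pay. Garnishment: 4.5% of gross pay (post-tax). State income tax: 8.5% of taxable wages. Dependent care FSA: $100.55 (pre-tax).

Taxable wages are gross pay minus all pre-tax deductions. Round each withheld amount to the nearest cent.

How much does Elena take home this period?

$705.35

Gross pay: 40 × $35.87 = $1434.80
Dependent care FSA: $100.55
401(k): $1434.80 × 0.055 = $78.91
Pre-tax total = $100.55 + $78.91 = $179.46
Taxable wages = $1434.80 − $179.46 = $1255.34
City income tax: $1255.34 × 0.0094 = $11.80
State income tax: $1255.34 × 0.085 = $106.70
Federal income tax: $1255.34 × 0.234 = $293.75
State unemployment insurance (employee share): $1434.80 × 0.005 = $7.17
Medicare: $1434.80 × 0.03 = $43.04
State disability insurance: $1434.80 × 0.016 = $22.96
Garnishment: $1434.80 × 0.045 = $64.57
Total deductions = $100.55 + $78.91 + $11.80 + $106.70 + $293.75 + $7.17 + $43.04 + $22.96 + $64.57 = $729.45
Net pay = $1434.80 − $729.45 = $705.35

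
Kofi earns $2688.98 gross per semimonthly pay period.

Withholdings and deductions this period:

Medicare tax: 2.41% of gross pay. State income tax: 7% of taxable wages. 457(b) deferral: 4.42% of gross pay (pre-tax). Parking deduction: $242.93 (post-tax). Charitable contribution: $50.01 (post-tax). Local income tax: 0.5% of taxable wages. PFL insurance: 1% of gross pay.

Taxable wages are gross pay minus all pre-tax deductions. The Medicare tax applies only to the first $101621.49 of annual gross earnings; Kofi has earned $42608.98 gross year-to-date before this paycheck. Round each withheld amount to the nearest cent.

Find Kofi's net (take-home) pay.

$1992.74

457(b) deferral: $2688.98 × 0.0442 = $118.85
Taxable wages = $2688.98 − $118.85 = $2570.13
Local income tax: $2570.13 × 0.005 = $12.85
State income tax: $2570.13 × 0.07 = $179.91
PFL insurance: $2688.98 × 0.01 = $26.89
Medicare tax: cap not yet reached, full $2688.98 is subject → $2688.98 × 0.0241 = $64.80
Charitable contribution: $50.01
Parking deduction: $242.93
Total deductions = $118.85 + $12.85 + $179.91 + $26.89 + $64.80 + $50.01 + $242.93 = $696.24
Net pay = $2688.98 − $696.24 = $1992.74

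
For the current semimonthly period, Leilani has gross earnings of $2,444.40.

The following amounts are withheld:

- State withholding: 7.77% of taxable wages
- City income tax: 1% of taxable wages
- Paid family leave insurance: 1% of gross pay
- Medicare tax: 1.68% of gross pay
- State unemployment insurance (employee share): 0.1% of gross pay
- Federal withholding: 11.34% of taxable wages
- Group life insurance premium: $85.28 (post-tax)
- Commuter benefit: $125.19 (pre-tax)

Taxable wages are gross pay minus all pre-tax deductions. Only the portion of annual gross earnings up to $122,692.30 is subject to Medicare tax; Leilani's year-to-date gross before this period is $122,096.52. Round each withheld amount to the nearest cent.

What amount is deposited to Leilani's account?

$1,730.65

Commuter benefit: $125.19
Taxable wages = $2,444.40 − $125.19 = $2,319.21
State withholding: $2,319.21 × 0.0777 = $180.20
City income tax: $2,319.21 × 0.01 = $23.19
Federal withholding: $2,319.21 × 0.1134 = $263.00
State unemployment insurance (employee share): $2,444.40 × 0.001 = $2.44
Medicare tax: only $122,692.30 − $122,096.52 = $595.78 of this check is subject → $595.78 × 0.0168 = $10.01
Paid family leave insurance: $2,444.40 × 0.01 = $24.44
Group life insurance premium: $85.28
Total deductions = $125.19 + $180.20 + $23.19 + $263.00 + $2.44 + $10.01 + $24.44 + $85.28 = $713.75
Net pay = $2,444.40 − $713.75 = $1,730.65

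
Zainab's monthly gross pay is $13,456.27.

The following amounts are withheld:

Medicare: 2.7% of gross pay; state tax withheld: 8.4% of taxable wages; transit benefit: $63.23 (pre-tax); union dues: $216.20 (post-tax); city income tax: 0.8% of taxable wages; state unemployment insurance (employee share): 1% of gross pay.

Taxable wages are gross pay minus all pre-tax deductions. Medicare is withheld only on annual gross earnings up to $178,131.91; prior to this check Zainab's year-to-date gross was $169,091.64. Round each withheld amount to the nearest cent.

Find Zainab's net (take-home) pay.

Transit benefit: $63.23
Taxable wages = $13,456.27 − $63.23 = $13,393.04
City income tax: $13,393.04 × 0.008 = $107.14
State tax withheld: $13,393.04 × 0.084 = $1,125.02
Medicare: only $178,131.91 − $169,091.64 = $9,040.27 of this check is subject → $9,040.27 × 0.027 = $244.09
State unemployment insurance (employee share): $13,456.27 × 0.01 = $134.56
Union dues: $216.20
Total deductions = $63.23 + $107.14 + $1,125.02 + $244.09 + $134.56 + $216.20 = $1,890.24
Net pay = $13,456.27 − $1,890.24 = $11,566.03

$11,566.03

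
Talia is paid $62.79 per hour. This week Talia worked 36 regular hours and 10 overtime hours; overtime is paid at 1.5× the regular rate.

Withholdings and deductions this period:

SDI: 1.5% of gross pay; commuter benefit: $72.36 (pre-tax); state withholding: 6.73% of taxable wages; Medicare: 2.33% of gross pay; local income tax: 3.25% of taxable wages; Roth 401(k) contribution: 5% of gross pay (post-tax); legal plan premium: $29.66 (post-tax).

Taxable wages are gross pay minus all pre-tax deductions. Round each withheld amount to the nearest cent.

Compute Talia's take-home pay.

$2,505.16

Regular pay: 36 × $62.79 = $2,260.44
Overtime pay: 10 × $62.79 × 1.5 = $941.85
Gross pay = $2,260.44 + $941.85 = $3,202.29
Commuter benefit: $72.36
Taxable wages = $3,202.29 − $72.36 = $3,129.93
Local income tax: $3,129.93 × 0.0325 = $101.72
State withholding: $3,129.93 × 0.0673 = $210.64
Medicare: $3,202.29 × 0.0233 = $74.61
SDI: $3,202.29 × 0.015 = $48.03
Legal plan premium: $29.66
Roth 401(k) contribution: $3,202.29 × 0.05 = $160.11
Total deductions = $72.36 + $101.72 + $210.64 + $74.61 + $48.03 + $29.66 + $160.11 = $697.13
Net pay = $3,202.29 − $697.13 = $2,505.16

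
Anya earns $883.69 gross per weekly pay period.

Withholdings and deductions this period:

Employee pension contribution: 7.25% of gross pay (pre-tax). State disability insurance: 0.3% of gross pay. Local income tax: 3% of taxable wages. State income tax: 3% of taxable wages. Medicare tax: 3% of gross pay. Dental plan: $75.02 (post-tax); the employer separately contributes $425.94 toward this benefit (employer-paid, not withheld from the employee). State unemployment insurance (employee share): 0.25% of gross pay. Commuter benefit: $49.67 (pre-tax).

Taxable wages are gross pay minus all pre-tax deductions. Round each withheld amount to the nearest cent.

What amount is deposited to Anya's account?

$617.36

Employee pension contribution: $883.69 × 0.0725 = $64.07
Commuter benefit: $49.67
Pre-tax total = $64.07 + $49.67 = $113.74
Taxable wages = $883.69 − $113.74 = $769.95
State income tax: $769.95 × 0.03 = $23.10
Local income tax: $769.95 × 0.03 = $23.10
State disability insurance: $883.69 × 0.003 = $2.65
Medicare tax: $883.69 × 0.03 = $26.51
State unemployment insurance (employee share): $883.69 × 0.0025 = $2.21
Dental plan: $75.02
(Employer's $425.94 toward dental plan is not withheld from the employee.)
Total deductions = $64.07 + $49.67 + $23.10 + $23.10 + $2.65 + $26.51 + $2.21 + $75.02 = $266.33
Net pay = $883.69 − $266.33 = $617.36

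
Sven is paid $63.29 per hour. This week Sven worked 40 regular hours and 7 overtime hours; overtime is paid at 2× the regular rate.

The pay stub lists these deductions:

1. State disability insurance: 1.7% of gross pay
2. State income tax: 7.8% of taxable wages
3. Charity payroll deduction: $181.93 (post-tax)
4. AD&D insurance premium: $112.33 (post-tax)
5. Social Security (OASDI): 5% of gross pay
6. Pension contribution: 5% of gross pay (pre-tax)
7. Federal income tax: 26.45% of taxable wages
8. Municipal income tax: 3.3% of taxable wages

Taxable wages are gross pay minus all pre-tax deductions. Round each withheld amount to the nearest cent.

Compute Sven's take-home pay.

$1,504.38

Regular pay: 40 × $63.29 = $2,531.60
Overtime pay: 7 × $63.29 × 2 = $886.06
Gross pay = $2,531.60 + $886.06 = $3,417.66
Pension contribution: $3,417.66 × 0.05 = $170.88
Taxable wages = $3,417.66 − $170.88 = $3,246.78
Municipal income tax: $3,246.78 × 0.033 = $107.14
Federal income tax: $3,246.78 × 0.2645 = $858.77
State income tax: $3,246.78 × 0.078 = $253.25
Social Security (OASDI): $3,417.66 × 0.05 = $170.88
State disability insurance: $3,417.66 × 0.017 = $58.10
Charity payroll deduction: $181.93
AD&D insurance premium: $112.33
Total deductions = $170.88 + $107.14 + $858.77 + $253.25 + $170.88 + $58.10 + $181.93 + $112.33 = $1,913.28
Net pay = $3,417.66 − $1,913.28 = $1,504.38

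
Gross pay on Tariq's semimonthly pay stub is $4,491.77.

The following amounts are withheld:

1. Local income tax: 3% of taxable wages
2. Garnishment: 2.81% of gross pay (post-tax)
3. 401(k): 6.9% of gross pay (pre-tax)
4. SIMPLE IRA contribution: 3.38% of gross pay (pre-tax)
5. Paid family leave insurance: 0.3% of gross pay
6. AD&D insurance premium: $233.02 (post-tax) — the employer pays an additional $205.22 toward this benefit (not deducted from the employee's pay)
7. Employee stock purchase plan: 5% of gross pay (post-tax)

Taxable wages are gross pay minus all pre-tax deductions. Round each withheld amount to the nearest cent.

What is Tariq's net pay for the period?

SIMPLE IRA contribution: $4,491.77 × 0.0338 = $151.82
401(k): $4,491.77 × 0.069 = $309.93
Pre-tax total = $151.82 + $309.93 = $461.75
Taxable wages = $4,491.77 − $461.75 = $4,030.02
Local income tax: $4,030.02 × 0.03 = $120.90
Paid family leave insurance: $4,491.77 × 0.003 = $13.48
Garnishment: $4,491.77 × 0.0281 = $126.22
AD&D insurance premium: $233.02
Employee stock purchase plan: $4,491.77 × 0.05 = $224.59
(Employer's $205.22 toward AD&D insurance premium is not withheld from the employee.)
Total deductions = $151.82 + $309.93 + $120.90 + $13.48 + $126.22 + $233.02 + $224.59 = $1,179.96
Net pay = $4,491.77 − $1,179.96 = $3,311.81

$3,311.81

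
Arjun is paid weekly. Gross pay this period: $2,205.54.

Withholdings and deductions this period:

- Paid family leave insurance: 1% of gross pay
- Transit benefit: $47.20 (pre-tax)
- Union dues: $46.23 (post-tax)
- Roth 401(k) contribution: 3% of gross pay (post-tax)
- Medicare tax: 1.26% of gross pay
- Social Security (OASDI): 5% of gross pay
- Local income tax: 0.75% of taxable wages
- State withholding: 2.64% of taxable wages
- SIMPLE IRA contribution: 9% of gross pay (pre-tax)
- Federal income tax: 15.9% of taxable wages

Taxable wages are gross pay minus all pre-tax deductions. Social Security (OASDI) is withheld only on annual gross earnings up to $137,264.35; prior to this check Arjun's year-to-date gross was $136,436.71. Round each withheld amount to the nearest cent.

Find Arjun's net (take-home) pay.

$1,378.16

SIMPLE IRA contribution: $2,205.54 × 0.09 = $198.50
Transit benefit: $47.20
Pre-tax total = $198.50 + $47.20 = $245.70
Taxable wages = $2,205.54 − $245.70 = $1,959.84
Federal income tax: $1,959.84 × 0.159 = $311.61
State withholding: $1,959.84 × 0.0264 = $51.74
Local income tax: $1,959.84 × 0.0075 = $14.70
Medicare tax: $2,205.54 × 0.0126 = $27.79
Paid family leave insurance: $2,205.54 × 0.01 = $22.06
Social Security (OASDI): only $137,264.35 − $136,436.71 = $827.64 of this check is subject → $827.64 × 0.05 = $41.38
Roth 401(k) contribution: $2,205.54 × 0.03 = $66.17
Union dues: $46.23
Total deductions = $198.50 + $47.20 + $311.61 + $51.74 + $14.70 + $27.79 + $22.06 + $41.38 + $66.17 + $46.23 = $827.38
Net pay = $2,205.54 − $827.38 = $1,378.16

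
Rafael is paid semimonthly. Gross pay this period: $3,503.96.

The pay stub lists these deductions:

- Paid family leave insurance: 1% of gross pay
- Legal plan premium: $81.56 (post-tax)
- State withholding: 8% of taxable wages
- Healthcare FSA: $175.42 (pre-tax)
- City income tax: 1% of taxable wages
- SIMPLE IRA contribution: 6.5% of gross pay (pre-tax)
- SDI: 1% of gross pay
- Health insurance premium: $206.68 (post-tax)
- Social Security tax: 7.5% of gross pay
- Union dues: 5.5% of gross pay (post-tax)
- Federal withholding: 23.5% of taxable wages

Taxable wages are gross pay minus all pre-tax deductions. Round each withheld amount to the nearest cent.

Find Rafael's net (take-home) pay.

Healthcare FSA: $175.42
SIMPLE IRA contribution: $3,503.96 × 0.065 = $227.76
Pre-tax total = $175.42 + $227.76 = $403.18
Taxable wages = $3,503.96 − $403.18 = $3,100.78
Federal withholding: $3,100.78 × 0.235 = $728.68
City income tax: $3,100.78 × 0.01 = $31.01
State withholding: $3,100.78 × 0.08 = $248.06
Paid family leave insurance: $3,503.96 × 0.01 = $35.04
Social Security tax: $3,503.96 × 0.075 = $262.80
SDI: $3,503.96 × 0.01 = $35.04
Union dues: $3,503.96 × 0.055 = $192.72
Health insurance premium: $206.68
Legal plan premium: $81.56
Total deductions = $175.42 + $227.76 + $728.68 + $31.01 + $248.06 + $35.04 + $262.80 + $35.04 + $192.72 + $206.68 + $81.56 = $2,224.77
Net pay = $3,503.96 − $2,224.77 = $1,279.19

$1,279.19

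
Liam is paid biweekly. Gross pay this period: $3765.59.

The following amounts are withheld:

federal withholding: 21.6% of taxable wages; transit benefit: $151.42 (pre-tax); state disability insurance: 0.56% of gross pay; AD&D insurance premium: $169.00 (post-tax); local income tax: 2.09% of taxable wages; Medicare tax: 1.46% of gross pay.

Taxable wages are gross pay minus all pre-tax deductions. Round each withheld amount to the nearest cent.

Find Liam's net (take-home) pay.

Transit benefit: $151.42
Taxable wages = $3765.59 − $151.42 = $3614.17
Local income tax: $3614.17 × 0.0209 = $75.54
Federal withholding: $3614.17 × 0.216 = $780.66
Medicare tax: $3765.59 × 0.0146 = $54.98
State disability insurance: $3765.59 × 0.0056 = $21.09
AD&D insurance premium: $169.00
Total deductions = $151.42 + $75.54 + $780.66 + $54.98 + $21.09 + $169.00 = $1252.69
Net pay = $3765.59 − $1252.69 = $2512.90

$2512.90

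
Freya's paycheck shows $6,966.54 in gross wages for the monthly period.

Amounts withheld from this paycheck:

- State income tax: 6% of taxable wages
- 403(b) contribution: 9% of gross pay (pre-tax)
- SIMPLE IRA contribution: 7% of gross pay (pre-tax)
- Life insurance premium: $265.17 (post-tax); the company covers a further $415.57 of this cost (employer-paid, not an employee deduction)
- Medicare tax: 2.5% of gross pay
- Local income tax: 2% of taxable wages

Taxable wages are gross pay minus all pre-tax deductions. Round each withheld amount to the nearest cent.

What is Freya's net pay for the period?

$4,944.41

SIMPLE IRA contribution: $6,966.54 × 0.07 = $487.66
403(b) contribution: $6,966.54 × 0.09 = $626.99
Pre-tax total = $487.66 + $626.99 = $1,114.65
Taxable wages = $6,966.54 − $1,114.65 = $5,851.89
Local income tax: $5,851.89 × 0.02 = $117.04
State income tax: $5,851.89 × 0.06 = $351.11
Medicare tax: $6,966.54 × 0.025 = $174.16
Life insurance premium: $265.17
(Employer's $415.57 toward life insurance premium is not withheld from the employee.)
Total deductions = $487.66 + $626.99 + $117.04 + $351.11 + $174.16 + $265.17 = $2,022.13
Net pay = $6,966.54 − $2,022.13 = $4,944.41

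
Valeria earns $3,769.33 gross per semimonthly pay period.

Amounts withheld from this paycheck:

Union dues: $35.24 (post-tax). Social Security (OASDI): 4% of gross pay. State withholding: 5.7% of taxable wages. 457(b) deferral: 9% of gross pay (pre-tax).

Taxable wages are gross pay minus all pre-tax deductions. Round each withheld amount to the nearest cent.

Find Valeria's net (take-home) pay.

457(b) deferral: $3,769.33 × 0.09 = $339.24
Taxable wages = $3,769.33 − $339.24 = $3,430.09
State withholding: $3,430.09 × 0.057 = $195.52
Social Security (OASDI): $3,769.33 × 0.04 = $150.77
Union dues: $35.24
Total deductions = $339.24 + $195.52 + $150.77 + $35.24 = $720.77
Net pay = $3,769.33 − $720.77 = $3,048.56

$3,048.56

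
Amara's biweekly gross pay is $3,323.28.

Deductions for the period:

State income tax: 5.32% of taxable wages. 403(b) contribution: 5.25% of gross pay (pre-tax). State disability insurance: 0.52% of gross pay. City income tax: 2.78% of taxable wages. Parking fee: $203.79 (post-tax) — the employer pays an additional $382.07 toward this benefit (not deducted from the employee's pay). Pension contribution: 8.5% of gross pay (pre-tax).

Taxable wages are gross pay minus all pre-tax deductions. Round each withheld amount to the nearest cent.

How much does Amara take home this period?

Pension contribution: $3,323.28 × 0.085 = $282.48
403(b) contribution: $3,323.28 × 0.0525 = $174.47
Pre-tax total = $282.48 + $174.47 = $456.95
Taxable wages = $3,323.28 − $456.95 = $2,866.33
City income tax: $2,866.33 × 0.0278 = $79.68
State income tax: $2,866.33 × 0.0532 = $152.49
State disability insurance: $3,323.28 × 0.0052 = $17.28
Parking fee: $203.79
(Employer's $382.07 toward parking fee is not withheld from the employee.)
Total deductions = $282.48 + $174.47 + $79.68 + $152.49 + $17.28 + $203.79 = $910.19
Net pay = $3,323.28 − $910.19 = $2,413.09

$2,413.09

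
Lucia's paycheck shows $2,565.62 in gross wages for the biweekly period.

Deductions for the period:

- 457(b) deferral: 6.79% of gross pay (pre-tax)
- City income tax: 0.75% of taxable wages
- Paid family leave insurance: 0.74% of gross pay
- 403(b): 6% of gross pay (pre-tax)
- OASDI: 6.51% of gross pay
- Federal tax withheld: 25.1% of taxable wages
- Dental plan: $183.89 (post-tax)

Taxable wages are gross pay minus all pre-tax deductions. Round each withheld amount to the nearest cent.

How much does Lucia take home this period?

$1,289.19

457(b) deferral: $2,565.62 × 0.0679 = $174.21
403(b): $2,565.62 × 0.06 = $153.94
Pre-tax total = $174.21 + $153.94 = $328.15
Taxable wages = $2,565.62 − $328.15 = $2,237.47
Federal tax withheld: $2,237.47 × 0.251 = $561.60
City income tax: $2,237.47 × 0.0075 = $16.78
OASDI: $2,565.62 × 0.0651 = $167.02
Paid family leave insurance: $2,565.62 × 0.0074 = $18.99
Dental plan: $183.89
Total deductions = $174.21 + $153.94 + $561.60 + $16.78 + $167.02 + $18.99 + $183.89 = $1,276.43
Net pay = $2,565.62 − $1,276.43 = $1,289.19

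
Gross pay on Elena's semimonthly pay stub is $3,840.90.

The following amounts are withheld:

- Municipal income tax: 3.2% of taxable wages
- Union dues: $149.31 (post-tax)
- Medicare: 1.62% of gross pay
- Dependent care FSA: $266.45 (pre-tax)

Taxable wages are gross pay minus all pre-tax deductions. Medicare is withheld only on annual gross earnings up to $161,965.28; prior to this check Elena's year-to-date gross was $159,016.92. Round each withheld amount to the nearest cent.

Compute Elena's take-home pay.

Dependent care FSA: $266.45
Taxable wages = $3,840.90 − $266.45 = $3,574.45
Municipal income tax: $3,574.45 × 0.032 = $114.38
Medicare: only $161,965.28 − $159,016.92 = $2,948.36 of this check is subject → $2,948.36 × 0.0162 = $47.76
Union dues: $149.31
Total deductions = $266.45 + $114.38 + $47.76 + $149.31 = $577.90
Net pay = $3,840.90 − $577.90 = $3,263.00

$3,263.00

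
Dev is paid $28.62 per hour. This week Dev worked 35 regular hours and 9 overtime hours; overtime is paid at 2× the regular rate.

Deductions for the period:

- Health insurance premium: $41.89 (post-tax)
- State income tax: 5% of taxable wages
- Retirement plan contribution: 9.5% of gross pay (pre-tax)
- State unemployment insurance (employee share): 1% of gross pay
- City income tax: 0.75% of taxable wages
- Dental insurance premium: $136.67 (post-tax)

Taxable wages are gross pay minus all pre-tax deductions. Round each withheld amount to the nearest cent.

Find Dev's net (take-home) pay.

$1,100.09

Regular pay: 35 × $28.62 = $1,001.70
Overtime pay: 9 × $28.62 × 2 = $515.16
Gross pay = $1,001.70 + $515.16 = $1,516.86
Retirement plan contribution: $1,516.86 × 0.095 = $144.10
Taxable wages = $1,516.86 − $144.10 = $1,372.76
City income tax: $1,372.76 × 0.0075 = $10.30
State income tax: $1,372.76 × 0.05 = $68.64
State unemployment insurance (employee share): $1,516.86 × 0.01 = $15.17
Dental insurance premium: $136.67
Health insurance premium: $41.89
Total deductions = $144.10 + $10.30 + $68.64 + $15.17 + $136.67 + $41.89 = $416.77
Net pay = $1,516.86 − $416.77 = $1,100.09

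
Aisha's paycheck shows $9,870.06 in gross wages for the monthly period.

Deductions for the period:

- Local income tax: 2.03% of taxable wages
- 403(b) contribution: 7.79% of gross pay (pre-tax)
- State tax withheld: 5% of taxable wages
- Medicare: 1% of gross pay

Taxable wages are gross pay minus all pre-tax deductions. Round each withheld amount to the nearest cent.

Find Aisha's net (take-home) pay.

$8,362.67

403(b) contribution: $9,870.06 × 0.0779 = $768.88
Taxable wages = $9,870.06 − $768.88 = $9,101.18
State tax withheld: $9,101.18 × 0.05 = $455.06
Local income tax: $9,101.18 × 0.0203 = $184.75
Medicare: $9,870.06 × 0.01 = $98.70
Total deductions = $768.88 + $455.06 + $184.75 + $98.70 = $1,507.39
Net pay = $9,870.06 − $1,507.39 = $8,362.67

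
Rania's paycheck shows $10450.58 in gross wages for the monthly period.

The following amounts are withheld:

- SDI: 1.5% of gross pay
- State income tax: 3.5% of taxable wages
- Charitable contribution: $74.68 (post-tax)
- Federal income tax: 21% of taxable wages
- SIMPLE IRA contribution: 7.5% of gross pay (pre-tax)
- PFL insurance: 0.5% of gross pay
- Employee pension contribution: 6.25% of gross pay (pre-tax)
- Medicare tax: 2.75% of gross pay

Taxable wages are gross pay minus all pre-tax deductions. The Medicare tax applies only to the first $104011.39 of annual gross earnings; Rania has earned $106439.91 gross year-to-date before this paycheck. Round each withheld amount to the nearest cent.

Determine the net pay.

SIMPLE IRA contribution: $10450.58 × 0.075 = $783.79
Employee pension contribution: $10450.58 × 0.0625 = $653.16
Pre-tax total = $783.79 + $653.16 = $1436.95
Taxable wages = $10450.58 − $1436.95 = $9013.63
Federal income tax: $9013.63 × 0.21 = $1892.86
State income tax: $9013.63 × 0.035 = $315.48
SDI: $10450.58 × 0.015 = $156.76
PFL insurance: $10450.58 × 0.005 = $52.25
Medicare tax: annual cap $104011.39 already reached (YTD $106439.91), so $0.00
Charitable contribution: $74.68
Total deductions = $783.79 + $653.16 + $1892.86 + $315.48 + $156.76 + $52.25 + $0.00 + $74.68 = $3928.98
Net pay = $10450.58 − $3928.98 = $6521.60

$6521.60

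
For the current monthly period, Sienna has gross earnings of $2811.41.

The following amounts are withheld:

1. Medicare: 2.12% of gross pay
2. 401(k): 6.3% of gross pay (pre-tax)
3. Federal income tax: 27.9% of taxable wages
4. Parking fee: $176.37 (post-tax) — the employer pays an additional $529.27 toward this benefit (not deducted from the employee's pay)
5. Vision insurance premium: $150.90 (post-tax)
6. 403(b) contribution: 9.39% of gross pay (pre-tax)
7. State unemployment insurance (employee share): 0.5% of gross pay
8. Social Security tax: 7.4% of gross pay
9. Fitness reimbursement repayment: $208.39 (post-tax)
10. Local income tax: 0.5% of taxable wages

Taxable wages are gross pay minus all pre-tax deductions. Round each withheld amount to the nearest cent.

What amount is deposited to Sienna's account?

$879.78

401(k): $2811.41 × 0.063 = $177.12
403(b) contribution: $2811.41 × 0.0939 = $263.99
Pre-tax total = $177.12 + $263.99 = $441.11
Taxable wages = $2811.41 − $441.11 = $2370.30
Local income tax: $2370.30 × 0.005 = $11.85
Federal income tax: $2370.30 × 0.279 = $661.31
State unemployment insurance (employee share): $2811.41 × 0.005 = $14.06
Social Security tax: $2811.41 × 0.074 = $208.04
Medicare: $2811.41 × 0.0212 = $59.60
Fitness reimbursement repayment: $208.39
Parking fee: $176.37
Vision insurance premium: $150.90
(Employer's $529.27 toward parking fee is not withheld from the employee.)
Total deductions = $177.12 + $263.99 + $11.85 + $661.31 + $14.06 + $208.04 + $59.60 + $208.39 + $176.37 + $150.90 = $1931.63
Net pay = $2811.41 − $1931.63 = $879.78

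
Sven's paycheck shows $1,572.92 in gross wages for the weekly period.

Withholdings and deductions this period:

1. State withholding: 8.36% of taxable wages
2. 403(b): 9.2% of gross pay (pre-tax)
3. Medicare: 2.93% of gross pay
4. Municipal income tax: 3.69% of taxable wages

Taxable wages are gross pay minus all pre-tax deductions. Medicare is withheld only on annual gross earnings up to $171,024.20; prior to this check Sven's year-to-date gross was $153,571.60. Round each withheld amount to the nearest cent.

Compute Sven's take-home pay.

$1,210.02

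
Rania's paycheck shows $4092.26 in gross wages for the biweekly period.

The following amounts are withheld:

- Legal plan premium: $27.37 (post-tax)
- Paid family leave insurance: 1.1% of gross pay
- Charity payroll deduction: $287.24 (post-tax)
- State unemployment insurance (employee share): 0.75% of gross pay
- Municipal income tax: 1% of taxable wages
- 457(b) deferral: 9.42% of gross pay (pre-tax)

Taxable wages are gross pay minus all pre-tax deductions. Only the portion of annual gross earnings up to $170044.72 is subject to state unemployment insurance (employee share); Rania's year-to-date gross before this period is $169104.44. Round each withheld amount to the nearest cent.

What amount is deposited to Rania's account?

$3303.03

457(b) deferral: $4092.26 × 0.0942 = $385.49
Taxable wages = $4092.26 − $385.49 = $3706.77
Municipal income tax: $3706.77 × 0.01 = $37.07
Paid family leave insurance: $4092.26 × 0.011 = $45.01
State unemployment insurance (employee share): only $170044.72 − $169104.44 = $940.28 of this check is subject → $940.28 × 0.0075 = $7.05
Charity payroll deduction: $287.24
Legal plan premium: $27.37
Total deductions = $385.49 + $37.07 + $45.01 + $7.05 + $287.24 + $27.37 = $789.23
Net pay = $4092.26 − $789.23 = $3303.03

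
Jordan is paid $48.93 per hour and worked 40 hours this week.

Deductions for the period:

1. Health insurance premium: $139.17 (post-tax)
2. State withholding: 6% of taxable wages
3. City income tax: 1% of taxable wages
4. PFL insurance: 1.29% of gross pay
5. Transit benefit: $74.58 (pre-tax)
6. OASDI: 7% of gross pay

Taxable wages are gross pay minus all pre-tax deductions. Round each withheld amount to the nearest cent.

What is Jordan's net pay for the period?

$1,449.41

Gross pay: 40 × $48.93 = $1,957.20
Transit benefit: $74.58
Taxable wages = $1,957.20 − $74.58 = $1,882.62
City income tax: $1,882.62 × 0.01 = $18.83
State withholding: $1,882.62 × 0.06 = $112.96
OASDI: $1,957.20 × 0.07 = $137.00
PFL insurance: $1,957.20 × 0.0129 = $25.25
Health insurance premium: $139.17
Total deductions = $74.58 + $18.83 + $112.96 + $137.00 + $25.25 + $139.17 = $507.79
Net pay = $1,957.20 − $507.79 = $1,449.41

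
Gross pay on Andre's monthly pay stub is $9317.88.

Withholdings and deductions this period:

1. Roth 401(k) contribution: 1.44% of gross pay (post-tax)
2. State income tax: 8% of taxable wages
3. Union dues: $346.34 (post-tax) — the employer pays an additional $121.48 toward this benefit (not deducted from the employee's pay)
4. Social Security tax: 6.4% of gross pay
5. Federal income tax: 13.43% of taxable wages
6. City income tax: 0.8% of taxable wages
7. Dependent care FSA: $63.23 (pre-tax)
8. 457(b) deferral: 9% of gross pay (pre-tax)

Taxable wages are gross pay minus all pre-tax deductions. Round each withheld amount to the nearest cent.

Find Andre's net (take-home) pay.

457(b) deferral: $9317.88 × 0.09 = $838.61
Dependent care FSA: $63.23
Pre-tax total = $838.61 + $63.23 = $901.84
Taxable wages = $9317.88 − $901.84 = $8416.04
Federal income tax: $8416.04 × 0.1343 = $1130.27
City income tax: $8416.04 × 0.008 = $67.33
State income tax: $8416.04 × 0.08 = $673.28
Social Security tax: $9317.88 × 0.064 = $596.34
Roth 401(k) contribution: $9317.88 × 0.0144 = $134.18
Union dues: $346.34
(Employer's $121.48 toward union dues is not withheld from the employee.)
Total deductions = $838.61 + $63.23 + $1130.27 + $67.33 + $673.28 + $596.34 + $134.18 + $346.34 = $3849.58
Net pay = $9317.88 − $3849.58 = $5468.30

$5468.30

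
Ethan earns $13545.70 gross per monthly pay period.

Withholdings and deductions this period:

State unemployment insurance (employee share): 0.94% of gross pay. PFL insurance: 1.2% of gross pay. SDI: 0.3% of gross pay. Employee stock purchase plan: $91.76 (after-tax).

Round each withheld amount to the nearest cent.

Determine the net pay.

$13123.42

SDI: $13545.70 × 0.003 = $40.64
State unemployment insurance (employee share): $13545.70 × 0.0094 = $127.33
PFL insurance: $13545.70 × 0.012 = $162.55
Employee stock purchase plan: $91.76
Total deductions = $40.64 + $127.33 + $162.55 + $91.76 = $422.28
Net pay = $13545.70 − $422.28 = $13123.42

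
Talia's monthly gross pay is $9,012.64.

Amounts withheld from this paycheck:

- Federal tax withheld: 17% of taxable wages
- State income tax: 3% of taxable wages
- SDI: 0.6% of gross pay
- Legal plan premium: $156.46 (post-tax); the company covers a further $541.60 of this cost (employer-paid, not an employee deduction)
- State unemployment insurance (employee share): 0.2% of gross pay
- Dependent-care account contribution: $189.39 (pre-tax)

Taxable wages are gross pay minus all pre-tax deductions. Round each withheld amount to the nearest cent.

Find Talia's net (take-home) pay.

Dependent-care account contribution: $189.39
Taxable wages = $9,012.64 − $189.39 = $8,823.25
Federal tax withheld: $8,823.25 × 0.17 = $1,499.95
State income tax: $8,823.25 × 0.03 = $264.70
State unemployment insurance (employee share): $9,012.64 × 0.002 = $18.03
SDI: $9,012.64 × 0.006 = $54.08
Legal plan premium: $156.46
(Employer's $541.60 toward legal plan premium is not withheld from the employee.)
Total deductions = $189.39 + $1,499.95 + $264.70 + $18.03 + $54.08 + $156.46 = $2,182.61
Net pay = $9,012.64 − $2,182.61 = $6,830.03

$6,830.03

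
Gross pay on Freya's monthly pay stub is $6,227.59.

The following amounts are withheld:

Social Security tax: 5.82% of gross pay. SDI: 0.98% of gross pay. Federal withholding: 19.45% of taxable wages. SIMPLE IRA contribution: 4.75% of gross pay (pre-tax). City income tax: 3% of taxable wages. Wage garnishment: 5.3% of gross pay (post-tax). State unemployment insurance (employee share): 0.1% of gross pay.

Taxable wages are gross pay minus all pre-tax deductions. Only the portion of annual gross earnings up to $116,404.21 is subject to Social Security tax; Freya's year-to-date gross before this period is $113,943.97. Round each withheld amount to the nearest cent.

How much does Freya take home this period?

SIMPLE IRA contribution: $6,227.59 × 0.0475 = $295.81
Taxable wages = $6,227.59 − $295.81 = $5,931.78
Federal withholding: $5,931.78 × 0.1945 = $1,153.73
City income tax: $5,931.78 × 0.03 = $177.95
SDI: $6,227.59 × 0.0098 = $61.03
Social Security tax: only $116,404.21 − $113,943.97 = $2,460.24 of this check is subject → $2,460.24 × 0.0582 = $143.19
State unemployment insurance (employee share): $6,227.59 × 0.001 = $6.23
Wage garnishment: $6,227.59 × 0.053 = $330.06
Total deductions = $295.81 + $1,153.73 + $177.95 + $61.03 + $143.19 + $6.23 + $330.06 = $2,168.00
Net pay = $6,227.59 − $2,168.00 = $4,059.59

$4,059.59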